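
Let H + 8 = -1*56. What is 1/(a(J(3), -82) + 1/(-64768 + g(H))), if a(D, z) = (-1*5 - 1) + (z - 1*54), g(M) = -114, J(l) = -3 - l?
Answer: -64882/9213245 ≈ -0.0070423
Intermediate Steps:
H = -64 (H = -8 - 1*56 = -8 - 56 = -64)
a(D, z) = -60 + z (a(D, z) = (-5 - 1) + (z - 54) = -6 + (-54 + z) = -60 + z)
1/(a(J(3), -82) + 1/(-64768 + g(H))) = 1/((-60 - 82) + 1/(-64768 - 114)) = 1/(-142 + 1/(-64882)) = 1/(-142 - 1/64882) = 1/(-9213245/64882) = -64882/9213245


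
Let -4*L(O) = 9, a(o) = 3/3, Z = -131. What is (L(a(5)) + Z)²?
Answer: 284089/16 ≈ 17756.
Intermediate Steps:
a(o) = 1 (a(o) = 3*(⅓) = 1)
L(O) = -9/4 (L(O) = -¼*9 = -9/4)
(L(a(5)) + Z)² = (-9/4 - 131)² = (-533/4)² = 284089/16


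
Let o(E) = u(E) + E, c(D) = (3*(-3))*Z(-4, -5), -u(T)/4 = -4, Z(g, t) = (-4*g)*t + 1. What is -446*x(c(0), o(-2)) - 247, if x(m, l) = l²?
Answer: -87663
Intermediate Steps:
Z(g, t) = 1 - 4*g*t (Z(g, t) = -4*g*t + 1 = 1 - 4*g*t)
u(T) = 16 (u(T) = -4*(-4) = 16)
c(D) = 711 (c(D) = (3*(-3))*(1 - 4*(-4)*(-5)) = -9*(1 - 80) = -9*(-79) = 711)
o(E) = 16 + E
-446*x(c(0), o(-2)) - 247 = -446*(16 - 2)² - 247 = -446*14² - 247 = -446*196 - 247 = -87416 - 247 = -87663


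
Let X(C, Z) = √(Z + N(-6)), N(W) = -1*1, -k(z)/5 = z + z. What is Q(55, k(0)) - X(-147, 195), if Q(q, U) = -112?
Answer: -112 - √194 ≈ -125.93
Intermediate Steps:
k(z) = -10*z (k(z) = -5*(z + z) = -10*z)
N(W) = -1
X(C, Z) = √(-1 + Z) (X(C, Z) = √(Z - 1) = √(-1 + Z))
Q(55, k(0)) - X(-147, 195) = -112 - √(-1 + 195) = -112 - √194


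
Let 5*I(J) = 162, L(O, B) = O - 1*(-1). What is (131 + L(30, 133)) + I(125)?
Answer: 972/5 ≈ 194.40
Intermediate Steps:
L(O, B) = 1 + O (L(O, B) = O + 1 = 1 + O)
I(J) = 162/5 (I(J) = (1/5)*162 = 162/5)
(131 + L(30, 133)) + I(125) = (131 + (1 + 30)) + 162/5 = (131 + 31) + 162/5 = 162 + 162/5 = 972/5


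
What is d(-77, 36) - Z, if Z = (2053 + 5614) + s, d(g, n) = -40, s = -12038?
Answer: 4331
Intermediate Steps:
Z = -4371 (Z = (2053 + 5614) - 12038 = 7667 - 12038 = -4371)
d(-77, 36) - Z = -40 - 1*(-4371) = -40 + 4371 = 4331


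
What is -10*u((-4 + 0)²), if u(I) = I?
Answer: -160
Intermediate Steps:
-10*u((-4 + 0)²) = -10*(-4 + 0)² = -10*(-4)² = -10*16 = -160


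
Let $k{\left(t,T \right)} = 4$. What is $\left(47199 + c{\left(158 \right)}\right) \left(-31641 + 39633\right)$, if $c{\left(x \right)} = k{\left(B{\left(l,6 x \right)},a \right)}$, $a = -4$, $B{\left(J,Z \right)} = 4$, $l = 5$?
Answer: $377246376$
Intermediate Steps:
$c{\left(x \right)} = 4$
$\left(47199 + c{\left(158 \right)}\right) \left(-31641 + 39633\right) = \left(47199 + 4\right) \left(-31641 + 39633\right) = 47203 \cdot 7992 = 377246376$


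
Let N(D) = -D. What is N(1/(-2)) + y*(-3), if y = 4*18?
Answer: -431/2 ≈ -215.50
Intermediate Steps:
y = 72
N(1/(-2)) + y*(-3) = -1/(-2) + 72*(-3) = -1*(-½) - 216 = ½ - 216 = -431/2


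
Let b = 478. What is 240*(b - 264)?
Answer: 51360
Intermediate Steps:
240*(b - 264) = 240*(478 - 264) = 240*214 = 51360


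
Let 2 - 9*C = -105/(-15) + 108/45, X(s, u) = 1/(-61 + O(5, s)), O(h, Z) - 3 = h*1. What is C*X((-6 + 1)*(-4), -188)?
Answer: 37/2385 ≈ 0.015514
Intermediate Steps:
O(h, Z) = 3 + h (O(h, Z) = 3 + h*1 = 3 + h)
X(s, u) = -1/53 (X(s, u) = 1/(-61 + (3 + 5)) = 1/(-61 + 8) = 1/(-53) = -1/53)
C = -37/45 (C = 2/9 - (-105/(-15) + 108/45)/9 = 2/9 - (-105*(-1/15) + 108*(1/45))/9 = 2/9 - (7 + 12/5)/9 = 2/9 - 1/9*47/5 = 2/9 - 47/45 = -37/45 ≈ -0.82222)
C*X((-6 + 1)*(-4), -188) = -37/45*(-1/53) = 37/2385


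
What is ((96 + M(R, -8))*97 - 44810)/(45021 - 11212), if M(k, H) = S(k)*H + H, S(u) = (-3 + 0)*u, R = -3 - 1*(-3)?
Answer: -36274/33809 ≈ -1.0729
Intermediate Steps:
R = 0 (R = -3 + 3 = 0)
S(u) = -3*u
M(k, H) = H - 3*H*k (M(k, H) = (-3*k)*H + H = -3*H*k + H = H - 3*H*k)
((96 + M(R, -8))*97 - 44810)/(45021 - 11212) = ((96 - 8*(1 - 3*0))*97 - 44810)/(45021 - 11212) = ((96 - 8*(1 + 0))*97 - 44810)/33809 = ((96 - 8*1)*97 - 44810)*(1/33809) = ((96 - 8)*97 - 44810)*(1/33809) = (88*97 - 44810)*(1/33809) = (8536 - 44810)*(1/33809) = -36274*1/33809 = -36274/33809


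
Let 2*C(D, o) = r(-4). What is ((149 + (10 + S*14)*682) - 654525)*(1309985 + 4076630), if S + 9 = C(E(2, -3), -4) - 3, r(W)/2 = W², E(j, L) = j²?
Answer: -3282409262860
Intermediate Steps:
r(W) = 2*W²
C(D, o) = 16 (C(D, o) = (2*(-4)²)/2 = (2*16)/2 = (½)*32 = 16)
S = 4 (S = -9 + (16 - 3) = -9 + 13 = 4)
((149 + (10 + S*14)*682) - 654525)*(1309985 + 4076630) = ((149 + (10 + 4*14)*682) - 654525)*(1309985 + 4076630) = ((149 + (10 + 56)*682) - 654525)*5386615 = ((149 + 66*682) - 654525)*5386615 = ((149 + 45012) - 654525)*5386615 = (45161 - 654525)*5386615 = -609364*5386615 = -3282409262860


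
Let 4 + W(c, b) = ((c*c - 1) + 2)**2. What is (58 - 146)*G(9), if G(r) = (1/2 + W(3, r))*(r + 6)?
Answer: -127380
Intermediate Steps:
W(c, b) = -4 + (1 + c**2)**2 (W(c, b) = -4 + ((c*c - 1) + 2)**2 = -4 + ((c**2 - 1) + 2)**2 = -4 + ((-1 + c**2) + 2)**2 = -4 + (1 + c**2)**2)
G(r) = 579 + 193*r/2 (G(r) = (1/2 + (-4 + (1 + 3**2)**2))*(r + 6) = (1/2 + (-4 + (1 + 9)**2))*(6 + r) = (1/2 + (-4 + 10**2))*(6 + r) = (1/2 + (-4 + 100))*(6 + r) = (1/2 + 96)*(6 + r) = 193*(6 + r)/2 = 579 + 193*r/2)
(58 - 146)*G(9) = (58 - 146)*(579 + (193/2)*9) = -88*(579 + 1737/2) = -88*2895/2 = -127380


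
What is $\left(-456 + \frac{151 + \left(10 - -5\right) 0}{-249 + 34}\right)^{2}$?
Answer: $\frac{9641472481}{46225} \approx 2.0858 \cdot 10^{5}$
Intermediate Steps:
$\left(-456 + \frac{151 + \left(10 - -5\right) 0}{-249 + 34}\right)^{2} = \left(-456 + \frac{151 + \left(10 + 5\right) 0}{-215}\right)^{2} = \left(-456 + \left(151 + 15 \cdot 0\right) \left(- \frac{1}{215}\right)\right)^{2} = \left(-456 + \left(151 + 0\right) \left(- \frac{1}{215}\right)\right)^{2} = \left(-456 + 151 \left(- \frac{1}{215}\right)\right)^{2} = \left(-456 - \frac{151}{215}\right)^{2} = \left(- \frac{98191}{215}\right)^{2} = \frac{9641472481}{46225}$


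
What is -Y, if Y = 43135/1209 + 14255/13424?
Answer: -596278535/16229616 ≈ -36.740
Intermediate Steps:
Y = 596278535/16229616 (Y = 43135*(1/1209) + 14255*(1/13424) = 43135/1209 + 14255/13424 = 596278535/16229616 ≈ 36.740)
-Y = -1*596278535/16229616 = -596278535/16229616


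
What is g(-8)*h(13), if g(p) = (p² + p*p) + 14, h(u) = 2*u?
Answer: 3692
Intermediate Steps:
g(p) = 14 + 2*p² (g(p) = (p² + p²) + 14 = 2*p² + 14 = 14 + 2*p²)
g(-8)*h(13) = (14 + 2*(-8)²)*(2*13) = (14 + 2*64)*26 = (14 + 128)*26 = 142*26 = 3692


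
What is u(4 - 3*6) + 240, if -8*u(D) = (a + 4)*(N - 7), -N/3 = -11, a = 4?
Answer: 214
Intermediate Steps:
N = 33 (N = -3*(-11) = 33)
u(D) = -26 (u(D) = -(4 + 4)*(33 - 7)/8 = -26)
u(4 - 3*6) + 240 = -26 + 240 = 214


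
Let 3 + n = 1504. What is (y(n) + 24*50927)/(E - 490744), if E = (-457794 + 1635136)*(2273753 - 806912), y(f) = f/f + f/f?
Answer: 611125/863486512939 ≈ 7.0774e-7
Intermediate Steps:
n = 1501 (n = -3 + 1504 = 1501)
y(f) = 2 (y(f) = 1 + 1 = 2)
E = 1726973516622 (E = 1177342*1466841 = 1726973516622)
(y(n) + 24*50927)/(E - 490744) = (2 + 24*50927)/(1726973516622 - 490744) = (2 + 1222248)/1726973025878 = 1222250*(1/1726973025878) = 611125/863486512939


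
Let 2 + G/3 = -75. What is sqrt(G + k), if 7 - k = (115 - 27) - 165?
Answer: 7*I*sqrt(3) ≈ 12.124*I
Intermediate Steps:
G = -231 (G = -6 + 3*(-75) = -6 - 225 = -231)
k = 84 (k = 7 - ((115 - 27) - 165) = 7 - (88 - 165) = 7 - 1*(-77) = 7 + 77 = 84)
sqrt(G + k) = sqrt(-231 + 84) = sqrt(-147) = 7*I*sqrt(3)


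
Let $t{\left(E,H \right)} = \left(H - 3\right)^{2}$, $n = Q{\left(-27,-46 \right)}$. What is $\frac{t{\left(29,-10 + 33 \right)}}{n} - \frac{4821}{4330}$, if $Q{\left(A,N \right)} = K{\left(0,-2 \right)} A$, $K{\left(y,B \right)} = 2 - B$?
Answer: $- \frac{563167}{116910} \approx -4.8171$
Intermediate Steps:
$Q{\left(A,N \right)} = 4 A$ ($Q{\left(A,N \right)} = \left(2 - -2\right) A = \left(2 + 2\right) A = 4 A$)
$n = -108$ ($n = 4 \left(-27\right) = -108$)
$t{\left(E,H \right)} = \left(-3 + H\right)^{2}$
$\frac{t{\left(29,-10 + 33 \right)}}{n} - \frac{4821}{4330} = \frac{\left(-3 + \left(-10 + 33\right)\right)^{2}}{-108} - \frac{4821}{4330} = \left(-3 + 23\right)^{2} \left(- \frac{1}{108}\right) - \frac{4821}{4330} = 20^{2} \left(- \frac{1}{108}\right) - \frac{4821}{4330} = 400 \left(- \frac{1}{108}\right) - \frac{4821}{4330} = - \frac{100}{27} - \frac{4821}{4330} = - \frac{563167}{116910}$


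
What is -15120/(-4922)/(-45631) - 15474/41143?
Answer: -1738008606414/4620272129413 ≈ -0.37617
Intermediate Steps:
-15120/(-4922)/(-45631) - 15474/41143 = -15120*(-1/4922)*(-1/45631) - 15474*1/41143 = (7560/2461)*(-1/45631) - 15474/41143 = -7560/112297891 - 15474/41143 = -1738008606414/4620272129413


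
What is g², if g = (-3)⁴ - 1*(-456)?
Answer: 288369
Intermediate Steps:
g = 537 (g = 81 + 456 = 537)
g² = 537² = 288369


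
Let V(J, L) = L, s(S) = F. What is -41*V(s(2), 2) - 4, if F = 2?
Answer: -86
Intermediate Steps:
s(S) = 2
-41*V(s(2), 2) - 4 = -41*2 - 4 = -82 - 4 = -86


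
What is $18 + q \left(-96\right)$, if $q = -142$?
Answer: $13650$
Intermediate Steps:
$18 + q \left(-96\right) = 18 - -13632 = 18 + 13632 = 13650$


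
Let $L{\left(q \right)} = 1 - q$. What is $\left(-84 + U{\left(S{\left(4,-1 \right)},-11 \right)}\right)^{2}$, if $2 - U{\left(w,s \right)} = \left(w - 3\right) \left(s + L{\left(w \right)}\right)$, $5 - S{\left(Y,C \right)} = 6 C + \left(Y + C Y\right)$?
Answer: $7396$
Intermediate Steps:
$S{\left(Y,C \right)} = 5 - Y - 6 C - C Y$ ($S{\left(Y,C \right)} = 5 - \left(6 C + \left(Y + C Y\right)\right) = 5 - \left(Y + 6 C + C Y\right) = 5 - Y - 6 C - C Y$)
$U{\left(w,s \right)} = 2 - \left(-3 + w\right) \left(1 + s - w\right)$ ($U{\left(w,s \right)} = 2 - \left(w - 3\right) \left(s - \left(-1 + w\right)\right) = 2 - \left(-3 + w\right) \left(1 + s - w\right)$)
$\left(-84 + U{\left(S{\left(4,-1 \right)},-11 \right)}\right)^{2} = \left(-84 + \left(5 + \left(5 - 4 - -6 - \left(-1\right) 4\right)^{2} - 4 \left(5 - 4 - -6 - \left(-1\right) 4\right) + 3 \left(-11\right) - - 11 \left(5 - 4 - -6 - \left(-1\right) 4\right)\right)\right)^{2} = \left(-84 - \left(28 - \left(5 - 4 + 6 + 4\right)^{2} - 7 \left(5 - 4 + 6 + 4\right)\right)\right)^{2} = \left(-84 - \left(72 - 121 - 121\right)\right)^{2} = \left(-84 + \left(5 + 121 - 44 - 33 + 121\right)\right)^{2} = \left(-84 + 170\right)^{2} = 86^{2} = 7396$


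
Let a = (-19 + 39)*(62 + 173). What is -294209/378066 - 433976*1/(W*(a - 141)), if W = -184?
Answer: -10340926811/39642866562 ≈ -0.26085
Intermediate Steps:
a = 4700 (a = 20*235 = 4700)
-294209/378066 - 433976*1/(W*(a - 141)) = -294209/378066 - 433976*(-1/(184*(4700 - 141))) = -294209*1/378066 - 433976/(4559*(-184)) = -294209/378066 - 433976/(-838856) = -294209/378066 - 433976*(-1/838856) = -294209/378066 + 54247/104857 = -10340926811/39642866562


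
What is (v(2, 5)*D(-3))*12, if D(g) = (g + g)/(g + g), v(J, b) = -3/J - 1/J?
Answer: -24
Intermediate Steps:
v(J, b) = -4/J
D(g) = 1 (D(g) = (2*g)/((2*g)) = (2*g)*(1/(2*g)) = 1)
(v(2, 5)*D(-3))*12 = (-4/2*1)*12 = (-4*1/2*1)*12 = -2*1*12 = -2*12 = -24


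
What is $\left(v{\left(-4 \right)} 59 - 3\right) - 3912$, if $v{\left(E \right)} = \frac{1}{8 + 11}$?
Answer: $- \frac{74326}{19} \approx -3911.9$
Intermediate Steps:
$v{\left(E \right)} = \frac{1}{19}$
$\left(v{\left(-4 \right)} 59 - 3\right) - 3912 = \left(\frac{1}{19} \cdot 59 - 3\right) - 3912 = \left(\frac{59}{19} - 3\right) - 3912 = \frac{2}{19} - 3912 = - \frac{74326}{19}$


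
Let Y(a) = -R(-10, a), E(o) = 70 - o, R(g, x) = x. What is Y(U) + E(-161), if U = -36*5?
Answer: 411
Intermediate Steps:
U = -180
Y(a) = -a
Y(U) + E(-161) = -1*(-180) + (70 - 1*(-161)) = 180 + (70 + 161) = 180 + 231 = 411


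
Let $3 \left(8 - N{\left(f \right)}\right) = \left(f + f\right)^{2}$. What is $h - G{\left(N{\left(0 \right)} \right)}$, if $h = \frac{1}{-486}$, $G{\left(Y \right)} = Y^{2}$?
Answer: $- \frac{31105}{486} \approx -64.002$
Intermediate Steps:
$N{\left(f \right)} = 8 - \frac{4 f^{2}}{3}$ ($N{\left(f \right)} = 8 - \frac{\left(f + f\right)^{2}}{3} = 8 - \frac{\left(2 f\right)^{2}}{3} = 8 - \frac{4 f^{2}}{3}$)
$h = - \frac{1}{486} \approx -0.0020576$
$h - G{\left(N{\left(0 \right)} \right)} = - \frac{1}{486} - \left(8 - \frac{4 \cdot 0^{2}}{3}\right)^{2} = - \frac{1}{486} - \left(8 - 0\right)^{2} = - \frac{1}{486} - \left(8 + 0\right)^{2} = - \frac{1}{486} - 8^{2} = - \frac{1}{486} - 64 = - \frac{31105}{486}$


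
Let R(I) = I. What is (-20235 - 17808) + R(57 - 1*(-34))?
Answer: -37952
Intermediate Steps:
(-20235 - 17808) + R(57 - 1*(-34)) = (-20235 - 17808) + (57 - 1*(-34)) = -38043 + (57 + 34) = -38043 + 91 = -37952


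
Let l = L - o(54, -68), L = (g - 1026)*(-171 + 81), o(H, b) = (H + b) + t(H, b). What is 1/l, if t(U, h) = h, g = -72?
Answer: 1/98902 ≈ 1.0111e-5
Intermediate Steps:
o(H, b) = H + 2*b (o(H, b) = (H + b) + b = H + 2*b)
L = 98820 (L = (-72 - 1026)*(-171 + 81) = -1098*(-90) = 98820)
l = 98902 (l = 98820 - (54 + 2*(-68)) = 98820 - (54 - 136) = 98820 - 1*(-82) = 98820 + 82 = 98902)
1/l = 1/98902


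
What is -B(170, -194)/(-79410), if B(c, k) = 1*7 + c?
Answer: 59/26470 ≈ 0.0022289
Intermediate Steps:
B(c, k) = 7 + c
-B(170, -194)/(-79410) = -(7 + 170)/(-79410) = -1*177*(-1/79410) = -177*(-1/79410) = 59/26470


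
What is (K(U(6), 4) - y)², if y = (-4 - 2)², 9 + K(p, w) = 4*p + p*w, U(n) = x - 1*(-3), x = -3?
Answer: 2025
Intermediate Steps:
U(n) = 0 (U(n) = -3 - 1*(-3) = -3 + 3 = 0)
K(p, w) = -9 + 4*p + p*w (K(p, w) = -9 + (4*p + p*w) = -9 + 4*p + p*w)
y = 36 (y = (-6)² = 36)
(K(U(6), 4) - y)² = ((-9 + 4*0 + 0*4) - 1*36)² = ((-9 + 0 + 0) - 36)² = (-9 - 36)² = (-45)² = 2025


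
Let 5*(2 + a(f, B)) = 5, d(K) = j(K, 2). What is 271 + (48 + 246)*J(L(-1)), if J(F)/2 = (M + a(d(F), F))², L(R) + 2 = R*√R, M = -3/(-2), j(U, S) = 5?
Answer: 418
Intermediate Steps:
d(K) = 5
a(f, B) = -1 (a(f, B) = -2 + (⅕)*5 = -2 + 1 = -1)
M = 3/2 (M = -3*(-½) = 3/2 ≈ 1.5000)
L(R) = -2 + R^(3/2) (L(R) = -2 + R*√R = -2 + R^(3/2))
J(F) = ½ (J(F) = 2*(3/2 - 1)² = 2*(½)² = 2*(¼) = ½)
271 + (48 + 246)*J(L(-1)) = 271 + (48 + 246)*(½) = 271 + 294*(½) = 271 + 147 = 418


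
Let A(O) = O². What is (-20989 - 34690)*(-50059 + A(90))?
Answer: 2336235161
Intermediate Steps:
(-20989 - 34690)*(-50059 + A(90)) = (-20989 - 34690)*(-50059 + 90²) = -55679*(-50059 + 8100) = -55679*(-41959) = 2336235161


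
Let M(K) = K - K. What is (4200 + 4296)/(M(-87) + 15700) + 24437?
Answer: 95917349/3925 ≈ 24438.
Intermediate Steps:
M(K) = 0
(4200 + 4296)/(M(-87) + 15700) + 24437 = (4200 + 4296)/(0 + 15700) + 24437 = 8496/15700 + 24437 = 8496*(1/15700) + 24437 = 2124/3925 + 24437 = 95917349/3925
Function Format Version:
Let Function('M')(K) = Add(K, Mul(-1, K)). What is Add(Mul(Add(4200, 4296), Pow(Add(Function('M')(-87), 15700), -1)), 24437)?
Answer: Rational(95917349, 3925) ≈ 24438.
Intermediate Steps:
Function('M')(K) = 0
Add(Mul(Add(4200, 4296), Pow(Add(Function('M')(-87), 15700), -1)), 24437) = Add(Mul(Add(4200, 4296), Pow(Add(0, 15700), -1)), 24437) = Add(Mul(8496, Pow(15700, -1)), 24437) = Add(Mul(8496, Rational(1, 15700)), 24437) = Add(Rational(2124, 3925), 24437) = Rational(95917349, 3925)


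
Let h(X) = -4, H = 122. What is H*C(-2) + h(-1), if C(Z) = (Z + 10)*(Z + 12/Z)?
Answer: -7812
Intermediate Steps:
C(Z) = (10 + Z)*(Z + 12/Z)
H*C(-2) + h(-1) = 122*(12 + (-2)² + 10*(-2) + 120/(-2)) - 4 = 122*(12 + 4 - 20 + 120*(-½)) - 4 = 122*(12 + 4 - 20 - 60) - 4 = 122*(-64) - 4 = -7808 - 4 = -7812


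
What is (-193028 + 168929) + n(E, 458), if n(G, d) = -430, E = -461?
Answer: -24529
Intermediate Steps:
(-193028 + 168929) + n(E, 458) = (-193028 + 168929) - 430 = -24099 - 430 = -24529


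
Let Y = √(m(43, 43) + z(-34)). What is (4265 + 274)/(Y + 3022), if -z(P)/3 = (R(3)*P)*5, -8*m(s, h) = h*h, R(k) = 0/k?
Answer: 36578288/24353907 - 130118*I*√2/24353907 ≈ 1.5019 - 0.0075559*I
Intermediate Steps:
R(k) = 0
m(s, h) = -h²/8 (m(s, h) = -h*h/8 = -h²/8)
z(P) = 0 (z(P) = -3*0*P*5 = -0*5 = -3*0 = 0)
Y = 43*I*√2/4 (Y = √(-⅛*43² + 0) = √(-⅛*1849 + 0) = √(-1849/8 + 0) = √(-1849/8) = 43*I*√2/4 ≈ 15.203*I)
(4265 + 274)/(Y + 3022) = (4265 + 274)/(43*I*√2/4 + 3022) = 4539/(3022 + 43*I*√2/4)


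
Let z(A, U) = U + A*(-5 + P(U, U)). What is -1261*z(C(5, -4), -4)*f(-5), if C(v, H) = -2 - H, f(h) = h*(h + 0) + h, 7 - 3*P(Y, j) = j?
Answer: 504400/3 ≈ 1.6813e+5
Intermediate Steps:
P(Y, j) = 7/3 - j/3
f(h) = h + h² (f(h) = h*h + h = h² + h = h + h²)
z(A, U) = U + A*(-8/3 - U/3) (z(A, U) = U + A*(-5 + (7/3 - U/3)) = U + A*(-8/3 - U/3))
-1261*z(C(5, -4), -4)*f(-5) = -1261*(-4 - 8*(-2 - 1*(-4))/3 - ⅓*(-2 - 1*(-4))*(-4))*(-5*(1 - 5)) = -1261*(-4 - 8*(-2 + 4)/3 - ⅓*(-2 + 4)*(-4))*(-5*(-4)) = -1261*(-4 - 8/3*2 - ⅓*2*(-4))*20 = -1261*(-4 - 16/3 + 8/3)*20 = -(-25220)*20/3 = -1261*(-400/3) = 504400/3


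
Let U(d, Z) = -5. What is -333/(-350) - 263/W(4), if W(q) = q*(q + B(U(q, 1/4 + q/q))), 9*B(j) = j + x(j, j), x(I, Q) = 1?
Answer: -392913/22400 ≈ -17.541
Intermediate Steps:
B(j) = ⅑ + j/9 (B(j) = (j + 1)/9 = (1 + j)/9 = ⅑ + j/9)
W(q) = q*(-4/9 + q) (W(q) = q*(q + (⅑ + (⅑)*(-5))) = q*(q + (⅑ - 5/9)) = q*(q - 4/9) = q*(-4/9 + q))
-333/(-350) - 263/W(4) = -333/(-350) - 263*9/(4*(-4 + 9*4)) = -333*(-1/350) - 263*9/(4*(-4 + 36)) = 333/350 - 263/((⅑)*4*32) = 333/350 - 263/128/9 = 333/350 - 263*9/128 = 333/350 - 2367/128 = -392913/22400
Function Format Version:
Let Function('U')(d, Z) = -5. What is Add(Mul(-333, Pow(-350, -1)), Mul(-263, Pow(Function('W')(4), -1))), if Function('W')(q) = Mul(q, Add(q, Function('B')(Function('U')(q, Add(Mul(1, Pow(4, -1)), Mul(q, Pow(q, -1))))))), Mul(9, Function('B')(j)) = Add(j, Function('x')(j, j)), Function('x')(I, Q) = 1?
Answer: Rational(-392913, 22400) ≈ -17.541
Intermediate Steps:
Function('B')(j) = Add(Rational(1, 9), Mul(Rational(1, 9), j)) (Function('B')(j) = Mul(Rational(1, 9), Add(j, 1)) = Mul(Rational(1, 9), Add(1, j)) = Add(Rational(1, 9), Mul(Rational(1, 9), j)))
Function('W')(q) = Mul(q, Add(Rational(-4, 9), q)) (Function('W')(q) = Mul(q, Add(q, Add(Rational(1, 9), Mul(Rational(1, 9), -5)))) = Mul(q, Add(q, Add(Rational(1, 9), Rational(-5, 9)))) = Mul(q, Add(q, Rational(-4, 9))) = Mul(q, Add(Rational(-4, 9), q)))
Add(Mul(-333, Pow(-350, -1)), Mul(-263, Pow(Function('W')(4), -1))) = Add(Mul(-333, Pow(-350, -1)), Mul(-263, Pow(Mul(Rational(1, 9), 4, Add(-4, Mul(9, 4))), -1))) = Add(Mul(-333, Rational(-1, 350)), Mul(-263, Pow(Mul(Rational(1, 9), 4, Add(-4, 36)), -1))) = Add(Rational(333, 350), Mul(-263, Pow(Mul(Rational(1, 9), 4, 32), -1))) = Add(Rational(333, 350), Mul(-263, Pow(Rational(128, 9), -1))) = Add(Rational(333, 350), Mul(-263, Rational(9, 128))) = Add(Rational(333, 350), Rational(-2367, 128)) = Rational(-392913, 22400)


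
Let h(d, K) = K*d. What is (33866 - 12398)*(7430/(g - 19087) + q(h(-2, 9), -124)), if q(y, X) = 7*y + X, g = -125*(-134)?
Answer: -4234062080/779 ≈ -5.4353e+6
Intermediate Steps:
g = 16750
q(y, X) = X + 7*y
(33866 - 12398)*(7430/(g - 19087) + q(h(-2, 9), -124)) = (33866 - 12398)*(7430/(16750 - 19087) + (-124 + 7*(9*(-2)))) = 21468*(7430/(-2337) + (-124 + 7*(-18))) = 21468*(7430*(-1/2337) + (-124 - 126)) = 21468*(-7430/2337 - 250) = 21468*(-591680/2337) = -4234062080/779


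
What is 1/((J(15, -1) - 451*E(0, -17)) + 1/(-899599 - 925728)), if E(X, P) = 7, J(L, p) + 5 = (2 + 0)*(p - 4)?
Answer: -1825327/5789937245 ≈ -0.00031526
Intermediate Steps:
J(L, p) = -13 + 2*p (J(L, p) = -5 + (2 + 0)*(p - 4) = -5 + 2*(-4 + p) = -5 + (-8 + 2*p) = -13 + 2*p)
1/((J(15, -1) - 451*E(0, -17)) + 1/(-899599 - 925728)) = 1/(((-13 + 2*(-1)) - 451*7) + 1/(-899599 - 925728)) = 1/(((-13 - 2) - 3157) + 1/(-1825327)) = 1/((-15 - 3157) - 1/1825327) = 1/(-3172 - 1/1825327) = 1/(-5789937245/1825327) = -1825327/5789937245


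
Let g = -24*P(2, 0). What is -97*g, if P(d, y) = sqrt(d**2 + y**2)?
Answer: 4656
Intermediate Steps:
g = -48 (g = -24*sqrt(2**2 + 0**2) = -24*sqrt(4 + 0) = -24*sqrt(4) = -24*2 = -6*8 = -48)
-97*g = -97*(-48) = 4656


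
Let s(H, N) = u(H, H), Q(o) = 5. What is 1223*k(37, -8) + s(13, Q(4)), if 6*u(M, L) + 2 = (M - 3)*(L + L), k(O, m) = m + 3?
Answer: -6072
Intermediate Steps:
k(O, m) = 3 + m
u(M, L) = -⅓ + L*(-3 + M)/3 (u(M, L) = -⅓ + ((M - 3)*(L + L))/6 = -⅓ + ((-3 + M)*(2*L))/6 = -⅓ + (2*L*(-3 + M))/6 = -⅓ + L*(-3 + M)/3)
s(H, N) = -⅓ - H + H²/3 (s(H, N) = -⅓ - H + H*H/3 = -⅓ - H + H²/3)
1223*k(37, -8) + s(13, Q(4)) = 1223*(3 - 8) + (-⅓ - 1*13 + (⅓)*13²) = 1223*(-5) + (-⅓ - 13 + (⅓)*169) = -6115 + (-⅓ - 13 + 169/3) = -6115 + 43 = -6072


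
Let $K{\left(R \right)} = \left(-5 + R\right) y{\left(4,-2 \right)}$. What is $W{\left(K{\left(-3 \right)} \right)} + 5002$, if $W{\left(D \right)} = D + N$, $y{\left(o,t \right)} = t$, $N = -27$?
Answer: $4991$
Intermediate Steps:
$K{\left(R \right)} = 10 - 2 R$ ($K{\left(R \right)} = \left(-5 + R\right) \left(-2\right) = 10 - 2 R$)
$W{\left(D \right)} = -27 + D$ ($W{\left(D \right)} = D - 27 = -27 + D$)
$W{\left(K{\left(-3 \right)} \right)} + 5002 = \left(-27 + \left(10 - -6\right)\right) + 5002 = \left(-27 + \left(10 + 6\right)\right) + 5002 = \left(-27 + 16\right) + 5002 = -11 + 5002 = 4991$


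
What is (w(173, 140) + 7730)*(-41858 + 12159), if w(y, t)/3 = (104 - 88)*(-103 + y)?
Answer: -329361910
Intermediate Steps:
w(y, t) = -4944 + 48*y (w(y, t) = 3*((104 - 88)*(-103 + y)) = 3*(16*(-103 + y)) = 3*(-1648 + 16*y) = -4944 + 48*y)
(w(173, 140) + 7730)*(-41858 + 12159) = ((-4944 + 48*173) + 7730)*(-41858 + 12159) = ((-4944 + 8304) + 7730)*(-29699) = (3360 + 7730)*(-29699) = 11090*(-29699) = -329361910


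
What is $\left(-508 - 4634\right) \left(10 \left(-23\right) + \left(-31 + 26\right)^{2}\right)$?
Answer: $1054110$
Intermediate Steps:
$\left(-508 - 4634\right) \left(10 \left(-23\right) + \left(-31 + 26\right)^{2}\right) = - 5142 \left(-230 + \left(-5\right)^{2}\right) = - 5142 \left(-230 + 25\right) = \left(-5142\right) \left(-205\right) = 1054110$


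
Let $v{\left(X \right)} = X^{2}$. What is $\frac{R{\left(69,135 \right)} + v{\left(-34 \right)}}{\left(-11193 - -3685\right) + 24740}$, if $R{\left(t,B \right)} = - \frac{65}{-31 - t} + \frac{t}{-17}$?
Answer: $\frac{130627}{1952960} \approx 0.066887$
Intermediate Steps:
$R{\left(t,B \right)} = - \frac{65}{-31 - t} - \frac{t}{17}$ ($R{\left(t,B \right)} = - \frac{65}{-31 - t} + t \left(- \frac{1}{17}\right) = - \frac{65}{-31 - t} - \frac{t}{17}$)
$\frac{R{\left(69,135 \right)} + v{\left(-34 \right)}}{\left(-11193 - -3685\right) + 24740} = \frac{\frac{1105 - 69^{2} - 2139}{17 \left(31 + 69\right)} + \left(-34\right)^{2}}{\left(-11193 - -3685\right) + 24740} = \frac{\frac{1105 - 4761 - 2139}{17 \cdot 100} + 1156}{\left(-11193 + 3685\right) + 24740} = \frac{\frac{1}{17} \cdot \frac{1}{100} \left(1105 - 4761 - 2139\right) + 1156}{-7508 + 24740} = \frac{\frac{1}{17} \cdot \frac{1}{100} \left(-5795\right) + 1156}{17232} = \left(- \frac{1159}{340} + 1156\right) \frac{1}{17232} = \frac{391881}{340} \cdot \frac{1}{17232} = \frac{130627}{1952960}$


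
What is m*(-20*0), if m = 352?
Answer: 0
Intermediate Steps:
m*(-20*0) = 352*(-20*0) = 352*0 = 0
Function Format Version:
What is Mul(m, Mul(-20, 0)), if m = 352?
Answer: 0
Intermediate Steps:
Mul(m, Mul(-20, 0)) = Mul(352, Mul(-20, 0)) = Mul(352, 0) = 0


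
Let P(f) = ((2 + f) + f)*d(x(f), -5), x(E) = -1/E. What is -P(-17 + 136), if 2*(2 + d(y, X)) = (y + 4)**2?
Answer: -20277720/14161 ≈ -1431.9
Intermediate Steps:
d(y, X) = -2 + (4 + y)**2/2 (d(y, X) = -2 + (y + 4)**2/2 = -2 + (4 + y)**2/2)
P(f) = (-2 + (4 - 1/f)**2/2)*(2 + 2*f) (P(f) = ((2 + f) + f)*(-2 + (4 - 1/f)**2/2) = (2 + 2*f)*(-2 + (4 - 1/f)**2/2) = (-2 + (4 - 1/f)**2/2)*(2 + 2*f))
-P(-17 + 136) = -(1 + (-17 + 136))*((-1 + 4*(-17 + 136))**2 - 4*(-17 + 136)**2)/(-17 + 136)**2 = -(1 + 119)*((-1 + 4*119)**2 - 4*119**2)/119**2 = -120*((-1 + 476)**2 - 4*14161)/14161 = -120*(475**2 - 56644)/14161 = -120*(225625 - 56644)/14161 = -120*168981/14161 = -1*20277720/14161 = -20277720/14161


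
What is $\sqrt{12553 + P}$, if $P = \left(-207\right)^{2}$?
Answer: $\sqrt{55402} \approx 235.38$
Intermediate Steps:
$P = 42849$
$\sqrt{12553 + P} = \sqrt{12553 + 42849} = \sqrt{55402}$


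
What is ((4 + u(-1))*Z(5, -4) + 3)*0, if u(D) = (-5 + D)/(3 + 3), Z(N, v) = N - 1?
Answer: 0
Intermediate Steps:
Z(N, v) = -1 + N
u(D) = -⅚ + D/6 (u(D) = (-5 + D)/6 = (-5 + D)*(⅙) = -⅚ + D/6)
((4 + u(-1))*Z(5, -4) + 3)*0 = ((4 + (-⅚ + (⅙)*(-1)))*(-1 + 5) + 3)*0 = ((4 + (-⅚ - ⅙))*4 + 3)*0 = ((4 - 1)*4 + 3)*0 = (3*4 + 3)*0 = (12 + 3)*0 = 15*0 = 0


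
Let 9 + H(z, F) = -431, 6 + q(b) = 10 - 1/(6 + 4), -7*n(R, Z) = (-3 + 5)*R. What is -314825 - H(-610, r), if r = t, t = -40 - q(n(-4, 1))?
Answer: -314385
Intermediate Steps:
n(R, Z) = -2*R/7 (n(R, Z) = -(-3 + 5)*R/7 = -2*R/7)
q(b) = 39/10 (q(b) = -6 + (10 - 1/(6 + 4)) = -6 + (10 - 1/10) = -6 + (10 - 1*⅒) = -6 + (10 - ⅒) = -6 + 99/10 = 39/10)
t = -439/10 (t = -40 - 1*39/10 = -40 - 39/10 = -439/10 ≈ -43.900)
r = -439/10 ≈ -43.900
H(z, F) = -440 (H(z, F) = -9 - 431 = -440)
-314825 - H(-610, r) = -314825 - 1*(-440) = -314825 + 440 = -314385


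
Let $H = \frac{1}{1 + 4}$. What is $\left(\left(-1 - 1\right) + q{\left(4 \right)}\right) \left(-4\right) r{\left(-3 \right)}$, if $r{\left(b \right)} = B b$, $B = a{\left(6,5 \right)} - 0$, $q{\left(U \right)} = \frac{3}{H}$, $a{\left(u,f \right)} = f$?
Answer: $780$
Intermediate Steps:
$H = \frac{1}{5} \approx 0.2$
$q{\left(U \right)} = 15$ ($q{\left(U \right)} = 3 \frac{1}{\frac{1}{5}} = 3 \cdot 5 = 15$)
$B = 5$ ($B = 5 - 0 = 5 + 0 = 5$)
$r{\left(b \right)} = 5 b$
$\left(\left(-1 - 1\right) + q{\left(4 \right)}\right) \left(-4\right) r{\left(-3 \right)} = \left(\left(-1 - 1\right) + 15\right) \left(-4\right) 5 \left(-3\right) = \left(-2 + 15\right) \left(-4\right) \left(-15\right) = 13 \left(-4\right) \left(-15\right) = \left(-52\right) \left(-15\right) = 780$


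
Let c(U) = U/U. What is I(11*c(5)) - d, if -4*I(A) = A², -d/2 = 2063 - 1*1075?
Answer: 7783/4 ≈ 1945.8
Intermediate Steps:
c(U) = 1
d = -1976 (d = -2*(2063 - 1*1075) = -2*(2063 - 1075) = -2*988 = -1976)
I(A) = -A²/4
I(11*c(5)) - d = -(11*1)²/4 - 1*(-1976) = -¼*11² + 1976 = -¼*121 + 1976 = -121/4 + 1976 = 7783/4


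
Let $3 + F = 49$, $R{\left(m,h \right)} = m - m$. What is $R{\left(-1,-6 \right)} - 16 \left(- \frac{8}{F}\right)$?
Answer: $\frac{64}{23} \approx 2.7826$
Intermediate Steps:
$R{\left(m,h \right)} = 0$
$F = 46$ ($F = -3 + 49 = 46$)
$R{\left(-1,-6 \right)} - 16 \left(- \frac{8}{F}\right) = 0 - 16 \left(- \frac{8}{46}\right) = 0 - 16 \left(\left(-8\right) \frac{1}{46}\right) = 0 - - \frac{64}{23} = 0 + \frac{64}{23} = \frac{64}{23}$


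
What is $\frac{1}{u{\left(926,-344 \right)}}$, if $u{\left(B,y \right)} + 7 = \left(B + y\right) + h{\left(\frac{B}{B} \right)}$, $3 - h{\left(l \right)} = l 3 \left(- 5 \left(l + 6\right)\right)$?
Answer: $\frac{1}{683} \approx 0.0014641$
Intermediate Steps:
$h{\left(l \right)} = 3 - 3 l \left(-30 - 5 l\right)$ ($h{\left(l \right)} = 3 - l 3 \left(- 5 \left(l + 6\right)\right) = 3 - 3 l \left(- 5 \left(6 + l\right)\right) = 3 - 3 l \left(-30 - 5 l\right)$)
$u{\left(B,y \right)} = 101 + B + y$ ($u{\left(B,y \right)} = -7 + \left(\left(B + y\right) + \left(3 + 15 \left(\frac{B}{B}\right)^{2} + 90 \frac{B}{B}\right)\right) = -7 + \left(\left(B + y\right) + \left(3 + 15 \cdot 1^{2} + 90 \cdot 1\right)\right) = -7 + \left(\left(B + y\right) + \left(3 + 15 \cdot 1 + 90\right)\right) = -7 + \left(\left(B + y\right) + \left(3 + 15 + 90\right)\right) = -7 + \left(\left(B + y\right) + 108\right) = -7 + \left(108 + B + y\right) = 101 + B + y$)
$\frac{1}{u{\left(926,-344 \right)}} = \frac{1}{101 + 926 - 344} = \frac{1}{683}$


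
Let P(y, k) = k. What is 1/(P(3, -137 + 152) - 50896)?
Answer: -1/50881 ≈ -1.9654e-5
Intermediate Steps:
1/(P(3, -137 + 152) - 50896) = 1/((-137 + 152) - 50896) = 1/(15 - 50896) = 1/(-50881) = -1/50881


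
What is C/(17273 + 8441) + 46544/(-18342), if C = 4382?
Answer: -279114443/117911547 ≈ -2.3671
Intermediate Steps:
C/(17273 + 8441) + 46544/(-18342) = 4382/(17273 + 8441) + 46544/(-18342) = 4382/25714 + 46544*(-1/18342) = 4382*(1/25714) - 23272/9171 = 2191/12857 - 23272/9171 = -279114443/117911547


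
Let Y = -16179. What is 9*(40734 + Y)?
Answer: 220995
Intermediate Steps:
9*(40734 + Y) = 9*(40734 - 16179) = 9*24555 = 220995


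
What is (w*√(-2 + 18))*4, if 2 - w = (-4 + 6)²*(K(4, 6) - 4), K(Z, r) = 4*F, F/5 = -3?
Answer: 4128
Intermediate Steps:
F = -15 (F = 5*(-3) = -15)
K(Z, r) = -60 (K(Z, r) = 4*(-15) = -60)
w = 258 (w = 2 - (-4 + 6)²*(-60 - 4) = 2 - 2²*(-64) = 2 - 4*(-64) = 2 - 1*(-256) = 2 + 256 = 258)
(w*√(-2 + 18))*4 = (258*√(-2 + 18))*4 = (258*√16)*4 = (258*4)*4 = 1032*4 = 4128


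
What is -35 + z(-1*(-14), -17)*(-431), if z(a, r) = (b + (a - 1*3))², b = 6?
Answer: -124594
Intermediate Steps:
z(a, r) = (3 + a)² (z(a, r) = (6 + (a - 1*3))² = (6 + (a - 3))² = (6 + (-3 + a))² = (3 + a)²)
-35 + z(-1*(-14), -17)*(-431) = -35 + (3 - 1*(-14))²*(-431) = -35 + (3 + 14)²*(-431) = -35 + 17²*(-431) = -35 + 289*(-431) = -35 - 124559 = -124594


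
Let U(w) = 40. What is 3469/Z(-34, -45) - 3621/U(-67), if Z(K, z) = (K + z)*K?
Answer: -4793623/53720 ≈ -89.234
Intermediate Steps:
Z(K, z) = K*(K + z)
3469/Z(-34, -45) - 3621/U(-67) = 3469/((-34*(-34 - 45))) - 3621/40 = 3469/((-34*(-79))) - 3621*1/40 = 3469/2686 - 3621/40 = -4793623/53720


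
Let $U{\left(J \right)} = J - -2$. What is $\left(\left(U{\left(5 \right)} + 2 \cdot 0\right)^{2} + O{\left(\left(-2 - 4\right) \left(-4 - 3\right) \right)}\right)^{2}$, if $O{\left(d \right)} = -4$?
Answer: $2025$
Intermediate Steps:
$U{\left(J \right)} = 2 + J$ ($U{\left(J \right)} = J + 2 = 2 + J$)
$\left(\left(U{\left(5 \right)} + 2 \cdot 0\right)^{2} + O{\left(\left(-2 - 4\right) \left(-4 - 3\right) \right)}\right)^{2} = \left(\left(\left(2 + 5\right) + 2 \cdot 0\right)^{2} - 4\right)^{2} = \left(\left(7 + 0\right)^{2} - 4\right)^{2} = \left(7^{2} - 4\right)^{2} = \left(49 - 4\right)^{2} = 45^{2} = 2025$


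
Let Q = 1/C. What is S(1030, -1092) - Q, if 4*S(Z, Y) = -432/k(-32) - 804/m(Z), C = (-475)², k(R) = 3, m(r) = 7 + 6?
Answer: -150943138/2933125 ≈ -51.462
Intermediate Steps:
m(r) = 13
C = 225625
Q = 1/225625 ≈ 4.4321e-6
S(Z, Y) = -669/13 (S(Z, Y) = (-432/3 - 804/13)/4 = (-432*⅓ - 804*1/13)/4 = (-144 - 804/13)/4 = (¼)*(-2676/13) = -669/13)
S(1030, -1092) - Q = -669/13 - 1*1/225625 = -669/13 - 1/225625 = -150943138/2933125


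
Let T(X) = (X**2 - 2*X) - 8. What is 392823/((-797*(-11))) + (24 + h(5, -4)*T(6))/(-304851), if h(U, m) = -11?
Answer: 119753816957/2672628717 ≈ 44.807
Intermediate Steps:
T(X) = -8 + X**2 - 2*X
392823/((-797*(-11))) + (24 + h(5, -4)*T(6))/(-304851) = 392823/((-797*(-11))) + (24 - 11*(-8 + 6**2 - 2*6))/(-304851) = 392823/8767 + (24 - 11*(-8 + 36 - 12))*(-1/304851) = 392823*(1/8767) + (24 - 11*16)*(-1/304851) = 392823/8767 + (24 - 176)*(-1/304851) = 392823/8767 - 152*(-1/304851) = 392823/8767 + 152/304851 = 119753816957/2672628717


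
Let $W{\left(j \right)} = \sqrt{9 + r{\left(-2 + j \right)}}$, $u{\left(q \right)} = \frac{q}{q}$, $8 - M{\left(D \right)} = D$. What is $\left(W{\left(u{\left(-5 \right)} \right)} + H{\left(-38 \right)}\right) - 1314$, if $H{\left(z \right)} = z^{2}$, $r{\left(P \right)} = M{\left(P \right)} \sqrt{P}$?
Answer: $130 + 3 \sqrt{1 + i} \approx 133.3 + 1.3653 i$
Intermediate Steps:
$M{\left(D \right)} = 8 - D$
$u{\left(q \right)} = 1$
$r{\left(P \right)} = \sqrt{P} \left(8 - P\right)$ ($r{\left(P \right)} = \left(8 - P\right) \sqrt{P} = \sqrt{P} \left(8 - P\right)$)
$W{\left(j \right)} = \sqrt{9 + \sqrt{-2 + j} \left(10 - j\right)}$ ($W{\left(j \right)} = \sqrt{9 + \sqrt{-2 + j} \left(8 - \left(-2 + j\right)\right)} = \sqrt{9 + \sqrt{-2 + j} \left(10 - j\right)}$)
$\left(W{\left(u{\left(-5 \right)} \right)} + H{\left(-38 \right)}\right) - 1314 = \left(\sqrt{9 - \sqrt{-2 + 1} \left(-10 + 1\right)} + \left(-38\right)^{2}\right) - 1314 = \left(\sqrt{9 - \sqrt{-1} \left(-9\right)} + 1444\right) - 1314 = \left(\sqrt{9 - i \left(-9\right)} + 1444\right) - 1314 = \left(\sqrt{9 + 9 i} + 1444\right) - 1314 = \left(1444 + \sqrt{9 + 9 i}\right) - 1314 = 130 + \sqrt{9 + 9 i}$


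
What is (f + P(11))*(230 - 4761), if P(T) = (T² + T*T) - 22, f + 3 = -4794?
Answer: 20738387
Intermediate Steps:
f = -4797 (f = -3 - 4794 = -4797)
P(T) = -22 + 2*T² (P(T) = (T² + T²) - 22 = 2*T² - 22 = -22 + 2*T²)
(f + P(11))*(230 - 4761) = (-4797 + (-22 + 2*11²))*(230 - 4761) = (-4797 + (-22 + 2*121))*(-4531) = (-4797 + (-22 + 242))*(-4531) = (-4797 + 220)*(-4531) = -4577*(-4531) = 20738387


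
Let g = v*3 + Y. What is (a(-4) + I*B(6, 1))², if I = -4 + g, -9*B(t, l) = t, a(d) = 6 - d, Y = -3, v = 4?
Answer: 400/9 ≈ 44.444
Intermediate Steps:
B(t, l) = -t/9
g = 9 (g = 4*3 - 3 = 12 - 3 = 9)
I = 5 (I = -4 + 9 = 5)
(a(-4) + I*B(6, 1))² = ((6 - 1*(-4)) + 5*(-⅑*6))² = ((6 + 4) + 5*(-⅔))² = (10 - 10/3)² = (20/3)² = 400/9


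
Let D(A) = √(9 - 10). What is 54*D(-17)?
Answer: 54*I ≈ 54.0*I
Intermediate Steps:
D(A) = I (D(A) = √(-1) = I)
54*D(-17) = 54*I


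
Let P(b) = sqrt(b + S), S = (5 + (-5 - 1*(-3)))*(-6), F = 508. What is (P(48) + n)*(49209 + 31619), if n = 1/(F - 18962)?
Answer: -40414/9227 + 80828*sqrt(30) ≈ 4.4271e+5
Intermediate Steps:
S = -18 (S = (5 + (-5 + 3))*(-6) = (5 - 2)*(-6) = 3*(-6) = -18)
n = -1/18454 (n = 1/(508 - 18962) = 1/(-18454) = -1/18454 ≈ -5.4189e-5)
P(b) = sqrt(-18 + b) (P(b) = sqrt(b - 18) = sqrt(-18 + b))
(P(48) + n)*(49209 + 31619) = (sqrt(-18 + 48) - 1/18454)*(49209 + 31619) = (sqrt(30) - 1/18454)*80828 = (-1/18454 + sqrt(30))*80828 = -40414/9227 + 80828*sqrt(30)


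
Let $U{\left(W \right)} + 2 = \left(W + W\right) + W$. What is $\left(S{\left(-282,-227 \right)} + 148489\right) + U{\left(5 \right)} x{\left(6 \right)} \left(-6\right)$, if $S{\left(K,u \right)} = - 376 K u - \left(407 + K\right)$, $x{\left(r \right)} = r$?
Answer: $-23921368$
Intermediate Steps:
$U{\left(W \right)} = -2 + 3 W$ ($U{\left(W \right)} = -2 + \left(\left(W + W\right) + W\right) = -2 + \left(2 W + W\right) = -2 + 3 W$)
$S{\left(K,u \right)} = -407 - K - 376 K u$ ($S{\left(K,u \right)} = - 376 K u - \left(407 + K\right) = -407 - K - 376 K u$)
$\left(S{\left(-282,-227 \right)} + 148489\right) + U{\left(5 \right)} x{\left(6 \right)} \left(-6\right) = \left(\left(-407 - -282 - \left(-106032\right) \left(-227\right)\right) + 148489\right) + \left(-2 + 3 \cdot 5\right) 6 \left(-6\right) = \left(\left(-407 + 282 - 24069264\right) + 148489\right) + \left(-2 + 15\right) 6 \left(-6\right) = \left(-24069389 + 148489\right) + 13 \cdot 6 \left(-6\right) = -23920900 + 78 \left(-6\right) = -23920900 - 468 = -23921368$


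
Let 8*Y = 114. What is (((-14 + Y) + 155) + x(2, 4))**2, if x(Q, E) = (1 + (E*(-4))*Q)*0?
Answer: 385641/16 ≈ 24103.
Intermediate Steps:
Y = 57/4 (Y = (1/8)*114 = 57/4 ≈ 14.250)
x(Q, E) = 0 (x(Q, E) = (1 + (-4*E)*Q)*0 = (1 - 4*E*Q)*0 = 0)
(((-14 + Y) + 155) + x(2, 4))**2 = (((-14 + 57/4) + 155) + 0)**2 = ((1/4 + 155) + 0)**2 = (621/4 + 0)**2 = (621/4)**2 = 385641/16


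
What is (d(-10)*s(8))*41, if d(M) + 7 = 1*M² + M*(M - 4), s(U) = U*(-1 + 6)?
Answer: 382120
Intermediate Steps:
s(U) = 5*U (s(U) = U*5 = 5*U)
d(M) = -7 + M² + M*(-4 + M) (d(M) = -7 + (1*M² + M*(M - 4)) = -7 + (M² + M*(-4 + M)) = -7 + M² + M*(-4 + M))
(d(-10)*s(8))*41 = ((-7 - 4*(-10) + 2*(-10)²)*(5*8))*41 = ((-7 + 40 + 2*100)*40)*41 = ((-7 + 40 + 200)*40)*41 = (233*40)*41 = 9320*41 = 382120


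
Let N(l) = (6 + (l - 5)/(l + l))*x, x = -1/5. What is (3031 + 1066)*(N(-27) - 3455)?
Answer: -1911672491/135 ≈ -1.4161e+7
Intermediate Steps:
x = -⅕ (x = -1*⅕ = -⅕ ≈ -0.20000)
N(l) = -6/5 - (-5 + l)/(10*l) (N(l) = (6 + (l - 5)/(l + l))*(-⅕) = (6 + (-5 + l)/((2*l)))*(-⅕) = (6 + (-5 + l)*(1/(2*l)))*(-⅕) = (6 + (-5 + l)/(2*l))*(-⅕) = -6/5 - (-5 + l)/(10*l))
(3031 + 1066)*(N(-27) - 3455) = (3031 + 1066)*((⅒)*(5 - 13*(-27))/(-27) - 3455) = 4097*((⅒)*(-1/27)*(5 + 351) - 3455) = 4097*((⅒)*(-1/27)*356 - 3455) = 4097*(-178/135 - 3455) = 4097*(-466603/135) = -1911672491/135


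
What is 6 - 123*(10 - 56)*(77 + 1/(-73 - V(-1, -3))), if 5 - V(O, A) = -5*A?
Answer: 9147226/21 ≈ 4.3558e+5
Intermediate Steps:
V(O, A) = 5 + 5*A (V(O, A) = 5 - (-5)*A = 5 + 5*A)
6 - 123*(10 - 56)*(77 + 1/(-73 - V(-1, -3))) = 6 - 123*(10 - 56)*(77 + 1/(-73 - (5 + 5*(-3)))) = 6 - (-5658)*(77 + 1/(-73 - (5 - 15))) = 6 - (-5658)*(77 + 1/(-73 - 1*(-10))) = 6 - (-5658)*(77 + 1/(-73 + 10)) = 6 - (-5658)*(77 + 1/(-63)) = 6 - (-5658)*(77 - 1/63) = 6 - (-5658)*4850/63 = 6 - 123*(-223100/63) = 6 + 9147100/21 = 9147226/21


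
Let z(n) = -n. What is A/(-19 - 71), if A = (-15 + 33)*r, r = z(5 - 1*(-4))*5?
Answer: 9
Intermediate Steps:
r = -45 (r = -(5 - 1*(-4))*5 = -(5 + 4)*5 = -1*9*5 = -9*5 = -45)
A = -810 (A = (-15 + 33)*(-45) = 18*(-45) = -810)
A/(-19 - 71) = -810/(-19 - 71) = -810/(-90) = -1/90*(-810) = 9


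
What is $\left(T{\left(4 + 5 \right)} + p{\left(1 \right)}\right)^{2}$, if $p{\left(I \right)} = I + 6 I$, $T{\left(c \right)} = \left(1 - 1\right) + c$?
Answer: $256$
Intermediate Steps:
$T{\left(c \right)} = c$ ($T{\left(c \right)} = 0 + c = c$)
$p{\left(I \right)} = 7 I$
$\left(T{\left(4 + 5 \right)} + p{\left(1 \right)}\right)^{2} = \left(\left(4 + 5\right) + 7 \cdot 1\right)^{2} = \left(9 + 7\right)^{2} = 16^{2} = 256$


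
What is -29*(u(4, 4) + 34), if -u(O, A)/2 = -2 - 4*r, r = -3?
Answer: -406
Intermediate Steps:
u(O, A) = -20 (u(O, A) = -2*(-2 - 4*(-3)) = -2*(-2 + 12) = -2*10 = -20)
-29*(u(4, 4) + 34) = -29*(-20 + 34) = -29*14 = -406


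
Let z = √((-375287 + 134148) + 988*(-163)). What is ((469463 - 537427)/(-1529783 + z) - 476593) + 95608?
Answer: -222898718009005277/585059107318 + 50973*I*√44687/585059107318 ≈ -3.8099e+5 + 1.8418e-5*I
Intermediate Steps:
z = 3*I*√44687 (z = √(-241139 - 161044) = √(-402183) = 3*I*√44687 ≈ 634.18*I)
((469463 - 537427)/(-1529783 + z) - 476593) + 95608 = ((469463 - 537427)/(-1529783 + 3*I*√44687) - 476593) + 95608 = (-67964/(-1529783 + 3*I*√44687) - 476593) + 95608 = (-476593 - 67964/(-1529783 + 3*I*√44687)) + 95608 = -380985 - 67964/(-1529783 + 3*I*√44687)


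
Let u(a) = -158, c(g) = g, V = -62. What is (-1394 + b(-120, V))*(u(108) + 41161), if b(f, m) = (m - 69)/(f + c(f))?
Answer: -13712592287/240 ≈ -5.7136e+7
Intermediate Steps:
b(f, m) = (-69 + m)/(2*f) (b(f, m) = (m - 69)/(f + f) = (-69 + m)/((2*f)) = (-69 + m)*(1/(2*f)) = (-69 + m)/(2*f))
(-1394 + b(-120, V))*(u(108) + 41161) = (-1394 + (1/2)*(-69 - 62)/(-120))*(-158 + 41161) = (-1394 + (1/2)*(-1/120)*(-131))*41003 = (-1394 + 131/240)*41003 = -334429/240*41003 = -13712592287/240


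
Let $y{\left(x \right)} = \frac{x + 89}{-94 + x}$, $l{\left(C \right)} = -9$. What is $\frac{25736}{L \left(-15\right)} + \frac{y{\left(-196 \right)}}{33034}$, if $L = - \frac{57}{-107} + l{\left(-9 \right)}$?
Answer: $\frac{527611201777}{2603805948} \approx 202.63$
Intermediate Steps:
$L = - \frac{906}{107}$ ($L = - \frac{57}{-107} - 9 = \left(-57\right) \left(- \frac{1}{107}\right) - 9 = \frac{57}{107} - 9 = - \frac{906}{107} \approx -8.4673$)
$y{\left(x \right)} = \frac{89 + x}{-94 + x}$
$\frac{25736}{L \left(-15\right)} + \frac{y{\left(-196 \right)}}{33034} = \frac{25736}{\left(- \frac{906}{107}\right) \left(-15\right)} + \frac{\frac{1}{-94 - 196} \left(89 - 196\right)}{33034} = \frac{25736}{\frac{13590}{107}} + \frac{1}{-290} \left(-107\right) \frac{1}{33034} = 25736 \cdot \frac{107}{13590} + \left(- \frac{1}{290}\right) \left(-107\right) \frac{1}{33034} = \frac{1376876}{6795} + \frac{107}{290} \cdot \frac{1}{33034} = \frac{1376876}{6795} + \frac{107}{9579860} = \frac{527611201777}{2603805948}$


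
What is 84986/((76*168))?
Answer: 42493/6384 ≈ 6.6562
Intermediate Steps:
84986/((76*168)) = 84986/12768 = 84986*(1/12768) = 42493/6384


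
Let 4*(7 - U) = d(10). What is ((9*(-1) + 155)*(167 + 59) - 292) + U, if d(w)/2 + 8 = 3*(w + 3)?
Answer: 65391/2 ≈ 32696.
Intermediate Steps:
d(w) = 2 + 6*w (d(w) = -16 + 2*(3*(w + 3)) = -16 + 2*(3*(3 + w)) = -16 + 2*(9 + 3*w) = -16 + (18 + 6*w) = 2 + 6*w)
U = -17/2 (U = 7 - (2 + 6*10)/4 = 7 - (2 + 60)/4 = 7 - ¼*62 = 7 - 31/2 = -17/2 ≈ -8.5000)
((9*(-1) + 155)*(167 + 59) - 292) + U = ((9*(-1) + 155)*(167 + 59) - 292) - 17/2 = ((-9 + 155)*226 - 292) - 17/2 = (146*226 - 292) - 17/2 = (32996 - 292) - 17/2 = 32704 - 17/2 = 65391/2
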